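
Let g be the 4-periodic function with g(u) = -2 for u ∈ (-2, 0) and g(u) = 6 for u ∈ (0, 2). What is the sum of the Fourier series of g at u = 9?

6

u = 9 differs from u = 1 by 2 full period(s), and the series is 4-periodic.
g is continuous at u = 1 with value 6, so the series converges to 6 there.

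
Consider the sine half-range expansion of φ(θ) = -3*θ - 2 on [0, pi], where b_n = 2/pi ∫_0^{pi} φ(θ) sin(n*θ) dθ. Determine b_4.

3/2

b_4 = 2/pi ∫_0^{pi} (-3*θ - 2) sin(4*θ) dθ.
Integrating by parts (boundary term plus one more integral), an antiderivative of (-3*θ - 2) sin(4*θ) is 3*θ*cos(4*θ)/4 - 3*sin(4*θ)/16 + cos(4*θ)/2; evaluating from 0 to pi: ∫_{0}^{pi} (-3*θ - 2) sin(4*θ) dθ = (1/2 + 3*pi/4) - (1/2) = 3*pi/4.
Hence b_4 = (2/pi)·(3*pi/4) = 3/2.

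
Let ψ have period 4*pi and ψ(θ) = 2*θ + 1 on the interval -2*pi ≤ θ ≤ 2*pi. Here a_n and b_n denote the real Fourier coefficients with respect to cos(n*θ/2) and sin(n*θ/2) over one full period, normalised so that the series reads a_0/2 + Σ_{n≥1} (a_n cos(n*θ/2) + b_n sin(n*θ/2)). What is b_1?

8

b_1 = (1/(2*pi)) ∫_{-2*pi}^{2*pi} ψ(θ) sin(θ/2) dθ.
Integrating by parts (boundary term plus one more integral), an antiderivative of (2*θ + 1) sin(θ/2) is -4*θ*cos(θ/2) + 8*sin(θ/2) - 2*cos(θ/2); evaluating from -2*pi to 2*pi: ∫_{-2*pi}^{2*pi} (2*θ + 1) sin(θ/2) dθ = (2 + 8*pi) - (2 - 8*pi) = 16*pi.
Hence b_1 = (1/(2*pi))·(16*pi) = 8.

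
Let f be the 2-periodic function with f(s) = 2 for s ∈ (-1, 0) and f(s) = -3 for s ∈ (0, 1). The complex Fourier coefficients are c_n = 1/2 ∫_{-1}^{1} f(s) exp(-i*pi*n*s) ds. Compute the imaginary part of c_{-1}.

Since f is real-valued, Im(c_{-1}) = -1/2 ∫_{-1}^{1} f(s) sin(-pi*s) ds = b_{1}/2.
Split the integral at the breakpoints.
Directly, an antiderivative of (2) sin(-pi*s) is 2*cos(pi*s)/pi; evaluating from -1 to 0: ∫_{-1}^{0} (2) sin(-pi*s) ds = (2/pi) - (-2/pi) = 4/pi.
Directly, an antiderivative of (-3) sin(-pi*s) is -3*cos(pi*s)/pi; evaluating from 0 to 1: ∫_{0}^{1} (-3) sin(-pi*s) ds = (3/pi) - (-3/pi) = 6/pi.
So ∫_{-1}^{1} f(s) sin(-pi*s) ds = 10/pi.
Hence Im(c_{-1}) = (-1/2)·(10/pi) = -5/pi.

-5/pi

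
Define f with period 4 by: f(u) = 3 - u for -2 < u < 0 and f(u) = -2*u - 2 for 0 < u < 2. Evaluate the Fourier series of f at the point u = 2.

At u = 2 the one-sided limits are f(2^-) = -6 and f(2^+) = 5.
By Dirichlet's theorem the series converges to their average, [(-6) + (5)]/2 = -1/2.

-1/2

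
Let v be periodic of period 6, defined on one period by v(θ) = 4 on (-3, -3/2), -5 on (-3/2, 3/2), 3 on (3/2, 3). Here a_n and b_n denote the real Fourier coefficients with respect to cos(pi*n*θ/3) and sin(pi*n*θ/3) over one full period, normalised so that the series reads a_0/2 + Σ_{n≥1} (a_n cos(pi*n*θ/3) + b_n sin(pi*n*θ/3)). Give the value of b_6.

1/(3*pi)

b_6 = 1/3 ∫_{-3}^{3} v(θ) sin(2*pi*θ) dθ.
Split the integral at the breakpoints.
Directly, an antiderivative of (4) sin(2*pi*θ) is -2*cos(2*pi*θ)/pi; evaluating from -3 to -3/2: ∫_{-3}^{-3/2} (4) sin(2*pi*θ) dθ = (2/pi) - (-2/pi) = 4/pi.
Directly, an antiderivative of (-5) sin(2*pi*θ) is 5*cos(2*pi*θ)/(2*pi); evaluating from -3/2 to 3/2: ∫_{-3/2}^{3/2} (-5) sin(2*pi*θ) dθ = (-5/(2*pi)) - (-5/(2*pi)) = 0.
Directly, an antiderivative of (3) sin(2*pi*θ) is -3*cos(2*pi*θ)/(2*pi); evaluating from 3/2 to 3: ∫_{3/2}^{3} (3) sin(2*pi*θ) dθ = (-3/(2*pi)) - (3/(2*pi)) = -3/pi.
Summing the pieces and multiplying by (1/3) gives b_6 = 1/(3*pi).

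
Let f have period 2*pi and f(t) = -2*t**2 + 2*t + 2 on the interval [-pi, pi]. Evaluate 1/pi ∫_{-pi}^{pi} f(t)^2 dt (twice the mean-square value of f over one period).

1/pi ∫_{-pi}^{pi} f(t)^2 dt = 1/pi · (8*pi*(-5*pi**2 + 15 + 3*pi**4)/15) = -8*pi**2/3 + 8 + 8*pi**4/5.

-8*pi**2/3 + 8 + 8*pi**4/5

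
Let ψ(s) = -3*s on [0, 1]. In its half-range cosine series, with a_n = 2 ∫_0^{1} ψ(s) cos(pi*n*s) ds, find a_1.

a_1 = 2 ∫_0^{1} (-3*s) cos(pi*s) ds.
Integrating by parts (boundary term plus one more integral), an antiderivative of (-3*s) cos(pi*s) is -3*s*sin(pi*s)/pi - 3*cos(pi*s)/pi**2; evaluating from 0 to 1: ∫_{0}^{1} (-3*s) cos(pi*s) ds = (3/pi**2) - (-3/pi**2) = 6/pi**2.
Hence a_1 = 2·(6/pi**2) = 12/pi**2.

12/pi**2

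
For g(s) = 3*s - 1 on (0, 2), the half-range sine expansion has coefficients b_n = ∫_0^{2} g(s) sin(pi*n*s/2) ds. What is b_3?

b_3 = ∫_0^{2} (3*s - 1) sin(3*pi*s/2) ds.
Integrating by parts (boundary term plus one more integral), an antiderivative of (3*s - 1) sin(3*pi*s/2) is -2*s*cos(3*pi*s/2)/pi + 4*sin(3*pi*s/2)/(3*pi**2) + 2*cos(3*pi*s/2)/(3*pi); evaluating from 0 to 2: ∫_{0}^{2} (3*s - 1) sin(3*pi*s/2) ds = (10/(3*pi)) - (2/(3*pi)) = 8/(3*pi).
Hence b_3 = 8/(3*pi).

8/(3*pi)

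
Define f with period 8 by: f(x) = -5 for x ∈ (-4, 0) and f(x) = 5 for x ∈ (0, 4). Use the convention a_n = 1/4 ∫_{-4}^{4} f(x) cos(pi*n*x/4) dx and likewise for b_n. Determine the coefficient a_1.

0

a_1 = 1/4 ∫_{-4}^{4} f(x) cos(pi*x/4) dx.
f is odd and cos(pi*x/4) is even, so the integrand is odd over a symmetric interval and the integral vanishes.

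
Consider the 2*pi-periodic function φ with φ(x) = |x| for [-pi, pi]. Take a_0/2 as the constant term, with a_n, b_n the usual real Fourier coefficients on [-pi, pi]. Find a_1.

-4/pi

a_1 = 1/pi ∫_{-pi}^{pi} φ(x) cos(x) dx.
φ is even and cos(x) is even, so the integrand is even and a_1 = 2/pi ∫_0^{pi} φ(x) cos(x) dx.
Integrating by parts (boundary term plus one more integral), an antiderivative of (x) cos(x) is x*sin(x) + cos(x); evaluating from 0 to pi: ∫_{0}^{pi} (x) cos(x) dx = (-1) - (1) = -2.
Hence a_1 = (2/pi)·(-2) = -4/pi.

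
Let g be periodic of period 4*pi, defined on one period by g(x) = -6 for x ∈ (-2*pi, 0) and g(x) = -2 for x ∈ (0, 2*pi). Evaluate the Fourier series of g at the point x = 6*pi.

x = 6*pi differs from x = 2*pi by 1 full period(s), and the series is 4*pi-periodic.
At x = 2*pi the one-sided limits are g(2*pi^-) = -2 and g(2*pi^+) = -6.
By Dirichlet's theorem the series converges to their average, [(-2) + (-6)]/2 = -4.

-4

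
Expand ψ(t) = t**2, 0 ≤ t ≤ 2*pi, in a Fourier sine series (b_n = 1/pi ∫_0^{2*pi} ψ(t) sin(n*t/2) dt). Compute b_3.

8*(-4 + 9*pi**2)/(27*pi)

b_3 = 1/pi ∫_0^{2*pi} (t**2) sin(3*t/2) dt.
Integrating by parts twice (tabular method), an antiderivative of (t**2) sin(3*t/2) is -2*t**2*cos(3*t/2)/3 + 8*t*sin(3*t/2)/9 + 16*cos(3*t/2)/27; evaluating from 0 to 2*pi: ∫_{0}^{2*pi} (t**2) sin(3*t/2) dt = (-16/27 + 8*pi**2/3) - (16/27) = -32/27 + 8*pi**2/3.
Hence b_3 = (1/pi)·(-32/27 + 8*pi**2/3) = 8*(-4 + 9*pi**2)/(27*pi).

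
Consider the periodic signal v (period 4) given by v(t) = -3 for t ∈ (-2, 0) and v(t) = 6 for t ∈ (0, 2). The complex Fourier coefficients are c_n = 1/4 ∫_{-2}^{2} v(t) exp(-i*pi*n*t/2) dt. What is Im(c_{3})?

-3/pi

Since v is real-valued, Im(c_{3}) = -1/4 ∫_{-2}^{2} v(t) sin(3*pi*t/2) dt = -b_{3}/2.
Split the integral at the breakpoints.
Directly, an antiderivative of (-3) sin(3*pi*t/2) is 2*cos(3*pi*t/2)/pi; evaluating from -2 to 0: ∫_{-2}^{0} (-3) sin(3*pi*t/2) dt = (2/pi) - (-2/pi) = 4/pi.
Directly, an antiderivative of (6) sin(3*pi*t/2) is -4*cos(3*pi*t/2)/pi; evaluating from 0 to 2: ∫_{0}^{2} (6) sin(3*pi*t/2) dt = (4/pi) - (-4/pi) = 8/pi.
So ∫_{-2}^{2} v(t) sin(3*pi*t/2) dt = 12/pi.
Hence Im(c_{3}) = (-1/4)·(12/pi) = -3/pi.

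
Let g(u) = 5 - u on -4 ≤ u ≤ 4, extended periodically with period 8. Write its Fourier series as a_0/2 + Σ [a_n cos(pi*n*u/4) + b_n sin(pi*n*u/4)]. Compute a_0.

a_0 = 1/4 ∫_{-4}^{4} g(u) du = 1/4 · (40) = 10.

10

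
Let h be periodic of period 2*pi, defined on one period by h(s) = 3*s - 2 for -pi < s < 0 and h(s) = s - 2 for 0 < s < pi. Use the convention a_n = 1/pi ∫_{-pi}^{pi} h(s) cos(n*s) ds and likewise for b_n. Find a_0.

a_0 = 1/pi ∫_{-pi}^{pi} h(s) ds = 1/pi · (-pi*(pi + 4)) = -4 - pi.

-4 - pi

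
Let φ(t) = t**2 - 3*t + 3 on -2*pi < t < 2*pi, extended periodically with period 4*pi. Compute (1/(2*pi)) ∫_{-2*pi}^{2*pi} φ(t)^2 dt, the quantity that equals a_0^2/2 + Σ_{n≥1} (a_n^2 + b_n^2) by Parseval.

(1/(2*pi)) ∫_{-2*pi}^{2*pi} φ(t)^2 dt = (1/(2*pi)) · (36*pi + 80*pi**3 + 64*pi**5/5) = 18 + 40*pi**2 + 32*pi**4/5.

18 + 40*pi**2 + 32*pi**4/5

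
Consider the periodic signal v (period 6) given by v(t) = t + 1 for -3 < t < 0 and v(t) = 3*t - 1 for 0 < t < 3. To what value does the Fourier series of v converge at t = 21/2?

t = 21/2 differs from t = -3/2 by 2 full period(s), and the series is 6-periodic.
v is continuous at t = -3/2 with value -1/2, so the series converges to -1/2 there.

-1/2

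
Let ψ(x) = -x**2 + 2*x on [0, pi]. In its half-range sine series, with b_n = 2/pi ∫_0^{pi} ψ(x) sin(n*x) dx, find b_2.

b_2 = 2/pi ∫_0^{pi} (-x**2 + 2*x) sin(2*x) dx.
Integrating by parts twice (tabular method), an antiderivative of (-x**2 + 2*x) sin(2*x) is x**2*cos(2*x)/2 - x*sin(2*x)/2 - x*cos(2*x) + sin(2*x)/2 - cos(2*x)/4; evaluating from 0 to pi: ∫_{0}^{pi} (-x**2 + 2*x) sin(2*x) dx = (-pi - 1/4 + pi**2/2) - (-1/4) = pi*(-2 + pi)/2.
Hence b_2 = (2/pi)·(pi*(-2 + pi)/2) = -2 + pi.

-2 + pi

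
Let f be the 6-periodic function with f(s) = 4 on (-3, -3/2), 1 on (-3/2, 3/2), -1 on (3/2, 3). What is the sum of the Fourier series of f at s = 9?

3/2

s = 9 differs from s = -3 by 2 full period(s), and the series is 6-periodic.
At s = -3 the one-sided limits are f(-3^-) = -1 and f(-3^+) = 4.
By Dirichlet's theorem the series converges to their average, [(-1) + (4)]/2 = 3/2.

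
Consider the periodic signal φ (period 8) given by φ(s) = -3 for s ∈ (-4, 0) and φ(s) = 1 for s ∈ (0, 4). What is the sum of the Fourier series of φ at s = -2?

φ is continuous at s = -2 with value -3, so the series converges to -3 there.

-3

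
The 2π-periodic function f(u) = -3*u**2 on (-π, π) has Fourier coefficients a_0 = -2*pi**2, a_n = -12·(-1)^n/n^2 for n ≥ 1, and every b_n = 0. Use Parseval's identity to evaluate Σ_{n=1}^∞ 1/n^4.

Parseval: a_0^2/2 + Σ a_n^2 = (1/π) ∫_{-π}^{π} f(u)^2 du = 18*pi**4/5.
Subtract a_0^2/2 = 2*pi**4: Σ a_n^2 = 8*pi**4/5.
Since a_n^2 = 144/n^4, Σ 1/n^4 = pi**4/90.

pi**4/90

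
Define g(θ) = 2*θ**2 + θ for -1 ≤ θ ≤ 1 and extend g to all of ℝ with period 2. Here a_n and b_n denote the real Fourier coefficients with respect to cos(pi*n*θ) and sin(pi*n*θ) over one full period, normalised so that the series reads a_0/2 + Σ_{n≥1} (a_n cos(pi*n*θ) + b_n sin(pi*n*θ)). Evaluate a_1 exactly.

a_1 = ∫_{-1}^{1} g(θ) cos(pi*θ) dθ.
Integrating by parts twice (tabular method), an antiderivative of (2*θ**2 + θ) cos(pi*θ) is 2*θ**2*sin(pi*θ)/pi + θ*sin(pi*θ)/pi + 4*θ*cos(pi*θ)/pi**2 - 4*sin(pi*θ)/pi**3 + cos(pi*θ)/pi**2; evaluating from -1 to 1: ∫_{-1}^{1} (2*θ**2 + θ) cos(pi*θ) dθ = (-5/pi**2) - (3/pi**2) = -8/pi**2.
Hence a_1 = -8/pi**2.

-8/pi**2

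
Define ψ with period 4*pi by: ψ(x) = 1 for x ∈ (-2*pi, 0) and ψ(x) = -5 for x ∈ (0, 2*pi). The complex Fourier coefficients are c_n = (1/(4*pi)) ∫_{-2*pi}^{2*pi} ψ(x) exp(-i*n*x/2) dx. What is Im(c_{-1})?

Since ψ is real-valued, Im(c_{-1}) = -(1/(4*pi)) ∫_{-2*pi}^{2*pi} ψ(x) sin(-x/2) dx = b_{1}/2.
Split the integral at the breakpoints.
Directly, an antiderivative of (1) sin(-x/2) is 2*cos(x/2); evaluating from -2*pi to 0: ∫_{-2*pi}^{0} (1) sin(-x/2) dx = (2) - (-2) = 4.
Directly, an antiderivative of (-5) sin(-x/2) is -10*cos(x/2); evaluating from 0 to 2*pi: ∫_{0}^{2*pi} (-5) sin(-x/2) dx = (10) - (-10) = 20.
So ∫_{-2*pi}^{2*pi} ψ(x) sin(-x/2) dx = 24.
Hence Im(c_{-1}) = (-1/(4*pi))·(24) = -6/pi.

-6/pi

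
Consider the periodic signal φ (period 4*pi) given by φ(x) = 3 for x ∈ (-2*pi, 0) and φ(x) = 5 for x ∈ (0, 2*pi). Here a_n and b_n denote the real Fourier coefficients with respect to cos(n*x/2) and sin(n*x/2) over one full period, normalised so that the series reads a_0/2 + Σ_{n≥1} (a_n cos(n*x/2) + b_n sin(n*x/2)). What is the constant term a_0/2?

a_0 = (1/(2*pi)) ∫_{-2*pi}^{2*pi} φ(x) dx = (1/(2*pi)) · (16*pi) = 8.
So the constant term a_0/2 = 4.

4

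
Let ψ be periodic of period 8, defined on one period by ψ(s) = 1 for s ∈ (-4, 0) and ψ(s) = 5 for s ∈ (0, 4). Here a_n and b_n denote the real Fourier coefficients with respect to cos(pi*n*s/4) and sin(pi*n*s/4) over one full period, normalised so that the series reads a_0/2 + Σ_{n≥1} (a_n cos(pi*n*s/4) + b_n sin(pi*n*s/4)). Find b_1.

8/pi

b_1 = 1/4 ∫_{-4}^{4} ψ(s) sin(pi*s/4) ds.
Split the integral at the breakpoints.
Directly, an antiderivative of (1) sin(pi*s/4) is -4*cos(pi*s/4)/pi; evaluating from -4 to 0: ∫_{-4}^{0} (1) sin(pi*s/4) ds = (-4/pi) - (4/pi) = -8/pi.
Directly, an antiderivative of (5) sin(pi*s/4) is -20*cos(pi*s/4)/pi; evaluating from 0 to 4: ∫_{0}^{4} (5) sin(pi*s/4) ds = (20/pi) - (-20/pi) = 40/pi.
Summing the pieces and multiplying by (1/4) gives b_1 = 8/pi.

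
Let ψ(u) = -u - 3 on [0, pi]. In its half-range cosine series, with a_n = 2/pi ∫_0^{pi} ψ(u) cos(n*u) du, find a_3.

a_3 = 2/pi ∫_0^{pi} (-u - 3) cos(3*u) du.
Integrating by parts (boundary term plus one more integral), an antiderivative of (-u - 3) cos(3*u) is -u*sin(3*u)/3 - sin(3*u) - cos(3*u)/9; evaluating from 0 to pi: ∫_{0}^{pi} (-u - 3) cos(3*u) du = (1/9) - (-1/9) = 2/9.
Hence a_3 = (2/pi)·(2/9) = 4/(9*pi).

4/(9*pi)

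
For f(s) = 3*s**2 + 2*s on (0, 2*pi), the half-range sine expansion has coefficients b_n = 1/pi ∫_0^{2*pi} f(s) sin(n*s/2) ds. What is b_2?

b_2 = 1/pi ∫_0^{2*pi} (3*s**2 + 2*s) sin(s) ds.
Integrating by parts twice (tabular method), an antiderivative of (3*s**2 + 2*s) sin(s) is -3*s**2*cos(s) + 6*s*sin(s) - 2*s*cos(s) + 2*sin(s) + 6*cos(s); evaluating from 0 to 2*pi: ∫_{0}^{2*pi} (3*s**2 + 2*s) sin(s) ds = (-12*pi**2 - 4*pi + 6) - (6) = -4*pi*(1 + 3*pi).
Hence b_2 = (1/pi)·(-4*pi*(1 + 3*pi)) = -12*pi - 4.

-12*pi - 4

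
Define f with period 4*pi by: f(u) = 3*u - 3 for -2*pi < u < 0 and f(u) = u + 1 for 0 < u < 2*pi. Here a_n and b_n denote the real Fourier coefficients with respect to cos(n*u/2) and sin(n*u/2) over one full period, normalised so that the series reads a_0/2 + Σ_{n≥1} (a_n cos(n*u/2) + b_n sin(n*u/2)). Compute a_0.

-2*pi - 2

a_0 = (1/(2*pi)) ∫_{-2*pi}^{2*pi} f(u) du = (1/(2*pi)) · (-4*pi*(1 + pi)) = -2*pi - 2.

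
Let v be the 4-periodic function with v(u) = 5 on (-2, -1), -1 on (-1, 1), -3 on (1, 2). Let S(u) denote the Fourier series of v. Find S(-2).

At u = -2 the one-sided limits are v(-2^-) = -3 and v(-2^+) = 5.
By Dirichlet's theorem the series converges to their average, [(-3) + (5)]/2 = 1.

1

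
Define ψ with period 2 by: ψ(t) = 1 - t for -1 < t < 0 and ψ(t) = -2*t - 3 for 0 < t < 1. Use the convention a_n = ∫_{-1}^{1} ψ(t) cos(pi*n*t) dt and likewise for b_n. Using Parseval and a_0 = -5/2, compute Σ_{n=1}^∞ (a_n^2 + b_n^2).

373/24

Parseval: a_0^2/2 + Σ_{n≥1} (a_n^2+b_n^2) = ∫_{-1}^{1} ψ(t)^2 dt = 56/3.
Subtract a_0^2/2 = 25/8: Σ (a_n^2+b_n^2) = 373/24.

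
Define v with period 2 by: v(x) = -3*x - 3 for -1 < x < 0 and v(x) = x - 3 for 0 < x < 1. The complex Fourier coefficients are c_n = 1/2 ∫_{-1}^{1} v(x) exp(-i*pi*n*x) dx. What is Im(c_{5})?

Since v is real-valued, Im(c_{5}) = -1/2 ∫_{-1}^{1} v(x) sin(5*pi*x) dx = -b_{5}/2.
Split the integral at the breakpoints.
Integrating by parts (boundary term plus one more integral), an antiderivative of (-3*x - 3) sin(5*pi*x) is 3*x*cos(5*pi*x)/(5*pi) - 3*sin(5*pi*x)/(25*pi**2) + 3*cos(5*pi*x)/(5*pi); evaluating from -1 to 0: ∫_{-1}^{0} (-3*x - 3) sin(5*pi*x) dx = (3/(5*pi)) - (0) = 3/(5*pi).
Integrating by parts (boundary term plus one more integral), an antiderivative of (x - 3) sin(5*pi*x) is -x*cos(5*pi*x)/(5*pi) + sin(5*pi*x)/(25*pi**2) + 3*cos(5*pi*x)/(5*pi); evaluating from 0 to 1: ∫_{0}^{1} (x - 3) sin(5*pi*x) dx = (-2/(5*pi)) - (3/(5*pi)) = -1/pi.
So ∫_{-1}^{1} v(x) sin(5*pi*x) dx = -2/(5*pi).
Hence Im(c_{5}) = (-1/2)·(-2/(5*pi)) = 1/(5*pi).

1/(5*pi)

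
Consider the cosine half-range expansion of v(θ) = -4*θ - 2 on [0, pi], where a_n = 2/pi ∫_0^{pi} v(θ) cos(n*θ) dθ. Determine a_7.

16/(49*pi)

a_7 = 2/pi ∫_0^{pi} (-4*θ - 2) cos(7*θ) dθ.
Integrating by parts (boundary term plus one more integral), an antiderivative of (-4*θ - 2) cos(7*θ) is -4*θ*sin(7*θ)/7 - 2*sin(7*θ)/7 - 4*cos(7*θ)/49; evaluating from 0 to pi: ∫_{0}^{pi} (-4*θ - 2) cos(7*θ) dθ = (4/49) - (-4/49) = 8/49.
Hence a_7 = (2/pi)·(8/49) = 16/(49*pi).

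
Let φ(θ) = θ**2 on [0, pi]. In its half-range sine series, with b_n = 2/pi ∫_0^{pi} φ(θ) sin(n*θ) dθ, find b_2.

b_2 = 2/pi ∫_0^{pi} (θ**2) sin(2*θ) dθ.
Integrating by parts twice (tabular method), an antiderivative of (θ**2) sin(2*θ) is -θ**2*cos(2*θ)/2 + θ*sin(2*θ)/2 + cos(2*θ)/4; evaluating from 0 to pi: ∫_{0}^{pi} (θ**2) sin(2*θ) dθ = (1/4 - pi**2/2) - (1/4) = -pi**2/2.
Hence b_2 = (2/pi)·(-pi**2/2) = -pi.

-pi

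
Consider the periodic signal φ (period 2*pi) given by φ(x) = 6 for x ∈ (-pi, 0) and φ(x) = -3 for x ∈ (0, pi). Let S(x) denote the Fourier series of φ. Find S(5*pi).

3/2

x = 5*pi differs from x = pi by 2 full period(s), and the series is 2*pi-periodic.
At x = pi the one-sided limits are φ(pi^-) = -3 and φ(pi^+) = 6.
By Dirichlet's theorem the series converges to their average, [(-3) + (6)]/2 = 3/2.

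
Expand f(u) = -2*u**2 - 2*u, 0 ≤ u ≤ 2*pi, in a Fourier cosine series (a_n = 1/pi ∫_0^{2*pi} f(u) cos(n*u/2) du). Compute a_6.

a_6 = 1/pi ∫_0^{2*pi} (-2*u**2 - 2*u) cos(3*u) du.
Integrating by parts twice (tabular method), an antiderivative of (-2*u**2 - 2*u) cos(3*u) is -2*u**2*sin(3*u)/3 - 2*u*sin(3*u)/3 - 4*u*cos(3*u)/9 + 4*sin(3*u)/27 - 2*cos(3*u)/9; evaluating from 0 to 2*pi: ∫_{0}^{2*pi} (-2*u**2 - 2*u) cos(3*u) du = (-8*pi/9 - 2/9) - (-2/9) = -8*pi/9.
Hence a_6 = (1/pi)·(-8*pi/9) = -8/9.

-8/9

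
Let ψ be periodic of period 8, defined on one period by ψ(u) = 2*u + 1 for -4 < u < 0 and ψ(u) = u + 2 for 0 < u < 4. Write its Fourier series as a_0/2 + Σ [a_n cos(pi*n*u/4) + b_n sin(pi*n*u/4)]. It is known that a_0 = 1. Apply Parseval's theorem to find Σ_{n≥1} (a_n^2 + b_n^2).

Parseval: a_0^2/2 + Σ_{n≥1} (a_n^2+b_n^2) = 1/4 ∫_{-4}^{4} ψ(u)^2 du = 95/3.
Subtract a_0^2/2 = 1/2: Σ (a_n^2+b_n^2) = 187/6.

187/6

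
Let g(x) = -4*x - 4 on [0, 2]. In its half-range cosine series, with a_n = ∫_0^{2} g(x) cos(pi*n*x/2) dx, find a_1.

a_1 = ∫_0^{2} (-4*x - 4) cos(pi*x/2) dx.
Integrating by parts (boundary term plus one more integral), an antiderivative of (-4*x - 4) cos(pi*x/2) is -8*x*sin(pi*x/2)/pi - 8*sin(pi*x/2)/pi - 16*cos(pi*x/2)/pi**2; evaluating from 0 to 2: ∫_{0}^{2} (-4*x - 4) cos(pi*x/2) dx = (16/pi**2) - (-16/pi**2) = 32/pi**2.
Hence a_1 = 32/pi**2.

32/pi**2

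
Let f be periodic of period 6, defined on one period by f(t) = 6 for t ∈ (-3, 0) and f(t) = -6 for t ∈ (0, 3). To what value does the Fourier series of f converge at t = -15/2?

t = -15/2 differs from t = -3/2 by -1 full period(s), and the series is 6-periodic.
f is continuous at t = -3/2 with value 6, so the series converges to 6 there.

6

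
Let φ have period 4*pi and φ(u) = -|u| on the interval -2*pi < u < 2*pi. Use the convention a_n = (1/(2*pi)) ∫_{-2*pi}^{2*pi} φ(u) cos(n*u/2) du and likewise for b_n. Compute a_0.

-2*pi

a_0 = (1/(2*pi)) ∫_{-2*pi}^{2*pi} φ(u) du = (1/(2*pi)) · (-4*pi**2) = -2*pi.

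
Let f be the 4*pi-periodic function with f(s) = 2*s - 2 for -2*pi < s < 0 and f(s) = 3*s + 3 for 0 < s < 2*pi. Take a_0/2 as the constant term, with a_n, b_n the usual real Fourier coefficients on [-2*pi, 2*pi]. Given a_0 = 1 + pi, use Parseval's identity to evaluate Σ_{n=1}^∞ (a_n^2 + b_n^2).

25/2 + 25*pi + 101*pi**2/6

Parseval: a_0^2/2 + Σ_{n≥1} (a_n^2+b_n^2) = (1/(2*pi)) ∫_{-2*pi}^{2*pi} f(s)^2 ds = 13 + 26*pi + 52*pi**2/3.
Subtract a_0^2/2 = (1 + pi)**2/2: Σ (a_n^2+b_n^2) = 25/2 + 25*pi + 101*pi**2/6.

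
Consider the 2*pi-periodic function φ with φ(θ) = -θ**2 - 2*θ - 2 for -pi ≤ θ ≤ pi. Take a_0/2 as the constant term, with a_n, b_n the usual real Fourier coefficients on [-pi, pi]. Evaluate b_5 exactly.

-4/5

b_5 = 1/pi ∫_{-pi}^{pi} φ(θ) sin(5*θ) dθ.
Integrating by parts twice (tabular method), an antiderivative of (-θ**2 - 2*θ - 2) sin(5*θ) is θ**2*cos(5*θ)/5 - 2*θ*sin(5*θ)/25 + 2*θ*cos(5*θ)/5 - 2*sin(5*θ)/25 + 48*cos(5*θ)/125; evaluating from -pi to pi: ∫_{-pi}^{pi} (-θ**2 - 2*θ - 2) sin(5*θ) dθ = (-pi**2/5 - 2*pi/5 - 48/125) - (-pi**2/5 - 48/125 + 2*pi/5) = -4*pi/5.
Hence b_5 = (1/pi)·(-4*pi/5) = -4/5.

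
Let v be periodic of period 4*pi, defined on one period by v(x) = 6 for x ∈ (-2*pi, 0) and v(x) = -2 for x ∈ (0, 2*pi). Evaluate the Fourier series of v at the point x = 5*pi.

x = 5*pi differs from x = pi by 1 full period(s), and the series is 4*pi-periodic.
v is continuous at x = pi with value -2, so the series converges to -2 there.

-2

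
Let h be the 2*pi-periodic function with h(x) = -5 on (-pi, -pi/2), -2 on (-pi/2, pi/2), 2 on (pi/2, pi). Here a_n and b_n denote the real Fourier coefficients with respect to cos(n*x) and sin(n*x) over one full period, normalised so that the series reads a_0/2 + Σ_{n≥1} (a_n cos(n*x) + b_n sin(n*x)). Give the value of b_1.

b_1 = 1/pi ∫_{-pi}^{pi} h(x) sin(x) dx.
Split the integral at the breakpoints.
Directly, an antiderivative of (-5) sin(x) is 5*cos(x); evaluating from -pi to -pi/2: ∫_{-pi}^{-pi/2} (-5) sin(x) dx = (0) - (-5) = 5.
Directly, an antiderivative of (-2) sin(x) is 2*cos(x); evaluating from -pi/2 to pi/2: ∫_{-pi/2}^{pi/2} (-2) sin(x) dx = (0) - (0) = 0.
Directly, an antiderivative of (2) sin(x) is -2*cos(x); evaluating from pi/2 to pi: ∫_{pi/2}^{pi} (2) sin(x) dx = (2) - (0) = 2.
Summing the pieces and multiplying by (1/pi) gives b_1 = 7/pi.

7/pi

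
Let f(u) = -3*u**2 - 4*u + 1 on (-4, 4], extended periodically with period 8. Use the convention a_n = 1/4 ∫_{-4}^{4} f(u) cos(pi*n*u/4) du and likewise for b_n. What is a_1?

192/pi**2

a_1 = 1/4 ∫_{-4}^{4} f(u) cos(pi*u/4) du.
Integrating by parts twice (tabular method), an antiderivative of (-3*u**2 - 4*u + 1) cos(pi*u/4) is -12*u**2*sin(pi*u/4)/pi - 16*u*sin(pi*u/4)/pi - 96*u*cos(pi*u/4)/pi**2 + 4*sin(pi*u/4)/pi + 384*sin(pi*u/4)/pi**3 - 64*cos(pi*u/4)/pi**2; evaluating from -4 to 4: ∫_{-4}^{4} (-3*u**2 - 4*u + 1) cos(pi*u/4) du = (448/pi**2) - (-320/pi**2) = 768/pi**2.
Hence a_1 = (1/4)·(768/pi**2) = 192/pi**2.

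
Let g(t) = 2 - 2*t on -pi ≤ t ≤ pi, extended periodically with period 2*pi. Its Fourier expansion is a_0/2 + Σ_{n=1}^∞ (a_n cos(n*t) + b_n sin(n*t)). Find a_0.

4

a_0 = 1/pi ∫_{-pi}^{pi} g(t) dt = 1/pi · (4*pi) = 4.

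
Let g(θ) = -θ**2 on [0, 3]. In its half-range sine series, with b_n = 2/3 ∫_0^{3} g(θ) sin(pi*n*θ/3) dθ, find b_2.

b_2 = 2/3 ∫_0^{3} (-θ**2) sin(2*pi*θ/3) dθ.
Integrating by parts twice (tabular method), an antiderivative of (-θ**2) sin(2*pi*θ/3) is 3*θ**2*cos(2*pi*θ/3)/(2*pi) - 9*θ*sin(2*pi*θ/3)/(2*pi**2) - 27*cos(2*pi*θ/3)/(4*pi**3); evaluating from 0 to 3: ∫_{0}^{3} (-θ**2) sin(2*pi*θ/3) dθ = (27*(-1 + 2*pi**2)/(4*pi**3)) - (-27/(4*pi**3)) = 27/(2*pi).
Hence b_2 = (2/3)·(27/(2*pi)) = 9/pi.

9/pi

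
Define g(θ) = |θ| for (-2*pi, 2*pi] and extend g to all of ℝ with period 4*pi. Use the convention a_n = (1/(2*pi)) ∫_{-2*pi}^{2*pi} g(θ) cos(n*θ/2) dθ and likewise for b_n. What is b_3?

0

b_3 = (1/(2*pi)) ∫_{-2*pi}^{2*pi} g(θ) sin(3*θ/2) dθ.
g is even and sin(3*θ/2) is odd, so the integrand is odd over a symmetric interval and the integral vanishes.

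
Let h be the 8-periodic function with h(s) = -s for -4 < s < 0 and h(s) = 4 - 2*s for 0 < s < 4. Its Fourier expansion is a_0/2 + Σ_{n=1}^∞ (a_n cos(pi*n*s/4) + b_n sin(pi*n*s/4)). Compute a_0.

2

a_0 = 1/4 ∫_{-4}^{4} h(s) ds = 1/4 · (8) = 2.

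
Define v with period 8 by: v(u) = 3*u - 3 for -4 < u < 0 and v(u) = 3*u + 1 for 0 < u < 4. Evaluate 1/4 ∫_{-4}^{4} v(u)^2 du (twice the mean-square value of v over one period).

1/4 ∫_{-4}^{4} v(u)^2 du = 1/4 · (616) = 154.

154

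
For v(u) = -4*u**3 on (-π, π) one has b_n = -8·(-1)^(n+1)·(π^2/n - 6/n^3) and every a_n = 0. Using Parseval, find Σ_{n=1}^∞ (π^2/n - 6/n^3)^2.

pi**6/14

Parseval: Σ b_n^2 = (1/π) ∫_{-π}^{π} v(u)^2 du = 32*pi**6/7.
b_n^2 = 64·(π^2/n - 6/n^3)^2, so the sum equals (32*pi**6/7)/64 = pi**6/14.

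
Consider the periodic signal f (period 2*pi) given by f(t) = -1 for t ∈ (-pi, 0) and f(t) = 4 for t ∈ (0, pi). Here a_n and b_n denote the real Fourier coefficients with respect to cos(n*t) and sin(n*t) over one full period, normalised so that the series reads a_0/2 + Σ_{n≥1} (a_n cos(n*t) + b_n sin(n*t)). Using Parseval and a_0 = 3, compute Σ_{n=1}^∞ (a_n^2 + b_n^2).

Parseval: a_0^2/2 + Σ_{n≥1} (a_n^2+b_n^2) = 1/pi ∫_{-pi}^{pi} f(t)^2 dt = 17.
Subtract a_0^2/2 = 9/2: Σ (a_n^2+b_n^2) = 25/2.

25/2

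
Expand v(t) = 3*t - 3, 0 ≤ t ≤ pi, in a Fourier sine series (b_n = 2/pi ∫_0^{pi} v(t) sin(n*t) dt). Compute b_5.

6*(-2 + pi)/(5*pi)

b_5 = 2/pi ∫_0^{pi} (3*t - 3) sin(5*t) dt.
Integrating by parts (boundary term plus one more integral), an antiderivative of (3*t - 3) sin(5*t) is -3*t*cos(5*t)/5 + 3*sin(5*t)/25 + 3*cos(5*t)/5; evaluating from 0 to pi: ∫_{0}^{pi} (3*t - 3) sin(5*t) dt = (-3/5 + 3*pi/5) - (3/5) = -6/5 + 3*pi/5.
Hence b_5 = (2/pi)·(-6/5 + 3*pi/5) = 6*(-2 + pi)/(5*pi).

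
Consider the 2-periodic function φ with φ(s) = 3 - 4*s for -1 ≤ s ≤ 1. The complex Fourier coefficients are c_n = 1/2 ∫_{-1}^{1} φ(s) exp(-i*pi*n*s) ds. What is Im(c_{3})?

Since φ is real-valued, Im(c_{3}) = -1/2 ∫_{-1}^{1} φ(s) sin(3*pi*s) ds = -b_{3}/2.
Integrating by parts (boundary term plus one more integral), an antiderivative of (3 - 4*s) sin(3*pi*s) is 4*s*cos(3*pi*s)/(3*pi) - 4*sin(3*pi*s)/(9*pi**2) - cos(3*pi*s)/pi; evaluating from -1 to 1: ∫_{-1}^{1} (3 - 4*s) sin(3*pi*s) ds = (-1/(3*pi)) - (7/(3*pi)) = -8/(3*pi).
Hence Im(c_{3}) = (-1/2)·(-8/(3*pi)) = 4/(3*pi).

4/(3*pi)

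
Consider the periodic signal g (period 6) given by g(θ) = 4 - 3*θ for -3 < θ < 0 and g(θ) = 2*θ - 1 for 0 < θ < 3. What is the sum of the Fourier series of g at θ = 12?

3/2

θ = 12 differs from θ = 0 by 2 full period(s), and the series is 6-periodic.
At θ = 0 the one-sided limits are g(0^-) = 4 and g(0^+) = -1.
By Dirichlet's theorem the series converges to their average, [(4) + (-1)]/2 = 3/2.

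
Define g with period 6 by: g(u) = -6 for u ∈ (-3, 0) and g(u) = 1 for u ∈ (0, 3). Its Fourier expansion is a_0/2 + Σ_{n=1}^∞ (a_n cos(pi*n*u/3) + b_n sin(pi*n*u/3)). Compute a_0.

-5

a_0 = 1/3 ∫_{-3}^{3} g(u) du = 1/3 · (-15) = -5.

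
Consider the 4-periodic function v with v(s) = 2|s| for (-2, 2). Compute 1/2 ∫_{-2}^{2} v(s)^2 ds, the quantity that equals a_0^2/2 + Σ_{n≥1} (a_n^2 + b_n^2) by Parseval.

32/3

1/2 ∫_{-2}^{2} v(s)^2 ds = 1/2 · (64/3) = 32/3.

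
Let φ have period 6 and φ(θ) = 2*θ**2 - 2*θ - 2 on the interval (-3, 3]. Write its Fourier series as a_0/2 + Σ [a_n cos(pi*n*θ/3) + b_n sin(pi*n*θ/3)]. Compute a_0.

a_0 = 1/3 ∫_{-3}^{3} φ(θ) dθ = 1/3 · (24) = 8.

8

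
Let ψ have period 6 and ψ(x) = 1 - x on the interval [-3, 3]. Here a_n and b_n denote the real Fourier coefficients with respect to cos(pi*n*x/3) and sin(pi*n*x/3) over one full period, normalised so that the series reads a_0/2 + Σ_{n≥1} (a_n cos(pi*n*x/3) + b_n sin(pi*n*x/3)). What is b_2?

b_2 = 1/3 ∫_{-3}^{3} ψ(x) sin(2*pi*x/3) dx.
Integrating by parts (boundary term plus one more integral), an antiderivative of (1 - x) sin(2*pi*x/3) is 3*x*cos(2*pi*x/3)/(2*pi) - 9*sin(2*pi*x/3)/(4*pi**2) - 3*cos(2*pi*x/3)/(2*pi); evaluating from -3 to 3: ∫_{-3}^{3} (1 - x) sin(2*pi*x/3) dx = (3/pi) - (-6/pi) = 9/pi.
Hence b_2 = (1/3)·(9/pi) = 3/pi.

3/pi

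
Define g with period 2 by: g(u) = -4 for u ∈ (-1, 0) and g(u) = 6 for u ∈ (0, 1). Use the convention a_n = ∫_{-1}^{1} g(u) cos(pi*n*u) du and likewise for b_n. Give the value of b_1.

20/pi

b_1 = ∫_{-1}^{1} g(u) sin(pi*u) du.
Split the integral at the breakpoints.
Directly, an antiderivative of (-4) sin(pi*u) is 4*cos(pi*u)/pi; evaluating from -1 to 0: ∫_{-1}^{0} (-4) sin(pi*u) du = (4/pi) - (-4/pi) = 8/pi.
Directly, an antiderivative of (6) sin(pi*u) is -6*cos(pi*u)/pi; evaluating from 0 to 1: ∫_{0}^{1} (6) sin(pi*u) du = (6/pi) - (-6/pi) = 12/pi.
Summing the pieces gives b_1 = 20/pi.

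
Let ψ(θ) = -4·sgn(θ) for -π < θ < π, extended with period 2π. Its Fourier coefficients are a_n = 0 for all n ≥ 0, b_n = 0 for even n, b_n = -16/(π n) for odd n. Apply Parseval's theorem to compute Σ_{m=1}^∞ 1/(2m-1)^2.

Parseval: Σ b_n^2 = (1/π) ∫_{-π}^{π} ψ(θ)^2 dθ = 32.
Only odd n contribute, with b_n^2 = 256/(π^2 n^2), so Σ_{m≥1} 1/(2m-1)^2 = π^2·(32)/256 = pi**2/8.

pi**2/8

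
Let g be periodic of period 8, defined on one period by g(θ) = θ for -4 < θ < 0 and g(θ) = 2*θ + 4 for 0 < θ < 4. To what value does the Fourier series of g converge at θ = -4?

4

At θ = -4 the one-sided limits are g(-4^-) = 12 and g(-4^+) = -4.
By Dirichlet's theorem the series converges to their average, [(12) + (-4)]/2 = 4.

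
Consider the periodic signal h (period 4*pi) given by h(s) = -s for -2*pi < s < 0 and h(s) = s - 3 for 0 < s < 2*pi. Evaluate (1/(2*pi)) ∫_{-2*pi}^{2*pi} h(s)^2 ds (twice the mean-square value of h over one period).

-6*pi + 9 + 8*pi**2/3

(1/(2*pi)) ∫_{-2*pi}^{2*pi} h(s)^2 ds = (1/(2*pi)) · (2*pi*(-18*pi + 27 + 8*pi**2)/3) = -6*pi + 9 + 8*pi**2/3.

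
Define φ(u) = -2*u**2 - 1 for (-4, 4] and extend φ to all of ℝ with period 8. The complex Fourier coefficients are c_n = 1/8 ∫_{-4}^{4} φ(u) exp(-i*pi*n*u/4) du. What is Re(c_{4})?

-4/pi**2

Since φ is real-valued, Re(c_{4}) = 1/8 ∫_{-4}^{4} φ(u) cos(pi*u) du = a_{4}/2.
φ is even and cos(pi*u) is even, so the integrand is even: ∫_{-4}^{4} φ(u) cos(pi*u) du = 2∫_0^{4} φ(u) cos(pi*u) du.
Integrating by parts twice (tabular method), an antiderivative of (-2*u**2 - 1) cos(pi*u) is -2*u**2*sin(pi*u)/pi - 4*u*cos(pi*u)/pi**2 - sin(pi*u)/pi + 4*sin(pi*u)/pi**3; evaluating from 0 to 4: ∫_{0}^{4} (-2*u**2 - 1) cos(pi*u) du = (-16/pi**2) - (0) = -16/pi**2.
So ∫_{-4}^{4} φ(u) cos(pi*u) du = -32/pi**2.
Hence Re(c_{4}) = (1/8)·(-32/pi**2) = -4/pi**2.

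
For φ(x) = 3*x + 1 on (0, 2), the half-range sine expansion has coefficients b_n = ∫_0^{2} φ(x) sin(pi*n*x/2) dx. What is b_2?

b_2 = ∫_0^{2} (3*x + 1) sin(pi*x) dx.
Integrating by parts (boundary term plus one more integral), an antiderivative of (3*x + 1) sin(pi*x) is -3*x*cos(pi*x)/pi + 3*sin(pi*x)/pi**2 - cos(pi*x)/pi; evaluating from 0 to 2: ∫_{0}^{2} (3*x + 1) sin(pi*x) dx = (-7/pi) - (-1/pi) = -6/pi.
Hence b_2 = -6/pi.

-6/pi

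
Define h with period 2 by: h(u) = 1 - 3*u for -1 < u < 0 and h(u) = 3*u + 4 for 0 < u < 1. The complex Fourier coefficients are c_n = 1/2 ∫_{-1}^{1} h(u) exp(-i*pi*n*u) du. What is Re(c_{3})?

-2/(3*pi**2)

Since h is real-valued, Re(c_{3}) = 1/2 ∫_{-1}^{1} h(u) cos(3*pi*u) du = a_{3}/2.
Split the integral at the breakpoints.
Integrating by parts (boundary term plus one more integral), an antiderivative of (1 - 3*u) cos(3*pi*u) is -u*sin(3*pi*u)/pi + sin(3*pi*u)/(3*pi) - cos(3*pi*u)/(3*pi**2); evaluating from -1 to 0: ∫_{-1}^{0} (1 - 3*u) cos(3*pi*u) du = (-1/(3*pi**2)) - (1/(3*pi**2)) = -2/(3*pi**2).
Integrating by parts (boundary term plus one more integral), an antiderivative of (3*u + 4) cos(3*pi*u) is u*sin(3*pi*u)/pi + 4*sin(3*pi*u)/(3*pi) + cos(3*pi*u)/(3*pi**2); evaluating from 0 to 1: ∫_{0}^{1} (3*u + 4) cos(3*pi*u) du = (-1/(3*pi**2)) - (1/(3*pi**2)) = -2/(3*pi**2).
So ∫_{-1}^{1} h(u) cos(3*pi*u) du = -4/(3*pi**2).
Hence Re(c_{3}) = (1/2)·(-4/(3*pi**2)) = -2/(3*pi**2).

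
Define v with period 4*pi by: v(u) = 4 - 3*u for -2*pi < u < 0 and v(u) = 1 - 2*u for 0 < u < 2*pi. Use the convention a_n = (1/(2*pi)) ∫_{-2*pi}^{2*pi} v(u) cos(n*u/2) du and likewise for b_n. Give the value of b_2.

b_2 = (1/(2*pi)) ∫_{-2*pi}^{2*pi} v(u) sin(u) du.
Split the integral at the breakpoints.
Integrating by parts (boundary term plus one more integral), an antiderivative of (4 - 3*u) sin(u) is 3*u*cos(u) - 3*sin(u) - 4*cos(u); evaluating from -2*pi to 0: ∫_{-2*pi}^{0} (4 - 3*u) sin(u) du = (-4) - (-6*pi - 4) = 6*pi.
Integrating by parts (boundary term plus one more integral), an antiderivative of (1 - 2*u) sin(u) is 2*u*cos(u) - 2*sin(u) - cos(u); evaluating from 0 to 2*pi: ∫_{0}^{2*pi} (1 - 2*u) sin(u) du = (-1 + 4*pi) - (-1) = 4*pi.
Summing the pieces and multiplying by (1/(2*pi)) gives b_2 = 5.

5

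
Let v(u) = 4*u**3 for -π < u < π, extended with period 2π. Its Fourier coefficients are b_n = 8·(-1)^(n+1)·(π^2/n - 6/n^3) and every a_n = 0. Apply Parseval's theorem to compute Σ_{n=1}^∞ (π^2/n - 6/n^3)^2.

pi**6/14

Parseval: Σ b_n^2 = (1/π) ∫_{-π}^{π} v(u)^2 du = 32*pi**6/7.
b_n^2 = 64·(π^2/n - 6/n^3)^2, so the sum equals (32*pi**6/7)/64 = pi**6/14.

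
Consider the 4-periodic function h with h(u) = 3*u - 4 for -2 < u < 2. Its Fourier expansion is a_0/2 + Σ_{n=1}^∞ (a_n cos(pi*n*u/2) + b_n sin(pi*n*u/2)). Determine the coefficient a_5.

a_5 = 1/2 ∫_{-2}^{2} h(u) cos(5*pi*u/2) du.
Integrating by parts (boundary term plus one more integral), an antiderivative of (3*u - 4) cos(5*pi*u/2) is 6*u*sin(5*pi*u/2)/(5*pi) - 8*sin(5*pi*u/2)/(5*pi) + 12*cos(5*pi*u/2)/(25*pi**2); evaluating from -2 to 2: ∫_{-2}^{2} (3*u - 4) cos(5*pi*u/2) du = (-12/(25*pi**2)) - (-12/(25*pi**2)) = 0.
Hence a_5 = (1/2)·(0) = 0.

0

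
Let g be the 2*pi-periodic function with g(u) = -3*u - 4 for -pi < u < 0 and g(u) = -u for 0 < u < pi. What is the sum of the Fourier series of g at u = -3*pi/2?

u = -3*pi/2 differs from u = pi/2 by -1 full period(s), and the series is 2*pi-periodic.
g is continuous at u = pi/2 with value -pi/2, so the series converges to -pi/2 there.

-pi/2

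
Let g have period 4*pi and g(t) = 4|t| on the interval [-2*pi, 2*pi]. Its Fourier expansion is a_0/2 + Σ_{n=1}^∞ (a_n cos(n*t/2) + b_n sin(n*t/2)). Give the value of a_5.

a_5 = (1/(2*pi)) ∫_{-2*pi}^{2*pi} g(t) cos(5*t/2) dt.
g is even and cos(5*t/2) is even, so the integrand is even and a_5 = 1/pi ∫_0^{2*pi} g(t) cos(5*t/2) dt.
Integrating by parts (boundary term plus one more integral), an antiderivative of (4*t) cos(5*t/2) is 8*t*sin(5*t/2)/5 + 16*cos(5*t/2)/25; evaluating from 0 to 2*pi: ∫_{0}^{2*pi} (4*t) cos(5*t/2) dt = (-16/25) - (16/25) = -32/25.
Hence a_5 = (1/pi)·(-32/25) = -32/(25*pi).

-32/(25*pi)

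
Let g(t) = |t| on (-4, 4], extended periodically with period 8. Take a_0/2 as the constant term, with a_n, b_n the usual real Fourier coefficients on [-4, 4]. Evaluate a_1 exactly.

-16/pi**2

a_1 = 1/4 ∫_{-4}^{4} g(t) cos(pi*t/4) dt.
g is even and cos(pi*t/4) is even, so the integrand is even and a_1 = 1/2 ∫_0^{4} g(t) cos(pi*t/4) dt.
Integrating by parts (boundary term plus one more integral), an antiderivative of (t) cos(pi*t/4) is 4*t*sin(pi*t/4)/pi + 16*cos(pi*t/4)/pi**2; evaluating from 0 to 4: ∫_{0}^{4} (t) cos(pi*t/4) dt = (-16/pi**2) - (16/pi**2) = -32/pi**2.
Hence a_1 = (1/2)·(-32/pi**2) = -16/pi**2.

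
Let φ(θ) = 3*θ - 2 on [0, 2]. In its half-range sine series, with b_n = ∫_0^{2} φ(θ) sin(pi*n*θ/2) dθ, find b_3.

b_3 = ∫_0^{2} (3*θ - 2) sin(3*pi*θ/2) dθ.
Integrating by parts (boundary term plus one more integral), an antiderivative of (3*θ - 2) sin(3*pi*θ/2) is -2*θ*cos(3*pi*θ/2)/pi + 4*sin(3*pi*θ/2)/(3*pi**2) + 4*cos(3*pi*θ/2)/(3*pi); evaluating from 0 to 2: ∫_{0}^{2} (3*θ - 2) sin(3*pi*θ/2) dθ = (8/(3*pi)) - (4/(3*pi)) = 4/(3*pi).
Hence b_3 = 4/(3*pi).

4/(3*pi)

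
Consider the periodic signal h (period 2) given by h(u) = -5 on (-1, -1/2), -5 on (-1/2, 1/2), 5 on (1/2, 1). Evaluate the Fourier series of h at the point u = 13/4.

u = 13/4 differs from u = -3/4 by 2 full period(s), and the series is 2-periodic.
h is continuous at u = -3/4 with value -5, so the series converges to -5 there.

-5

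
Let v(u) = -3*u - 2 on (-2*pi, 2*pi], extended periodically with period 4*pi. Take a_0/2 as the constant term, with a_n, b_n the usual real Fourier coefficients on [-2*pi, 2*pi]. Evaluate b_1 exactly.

b_1 = (1/(2*pi)) ∫_{-2*pi}^{2*pi} v(u) sin(u/2) du.
Integrating by parts (boundary term plus one more integral), an antiderivative of (-3*u - 2) sin(u/2) is 6*u*cos(u/2) - 12*sin(u/2) + 4*cos(u/2); evaluating from -2*pi to 2*pi: ∫_{-2*pi}^{2*pi} (-3*u - 2) sin(u/2) du = (-12*pi - 4) - (-4 + 12*pi) = -24*pi.
Hence b_1 = (1/(2*pi))·(-24*pi) = -12.

-12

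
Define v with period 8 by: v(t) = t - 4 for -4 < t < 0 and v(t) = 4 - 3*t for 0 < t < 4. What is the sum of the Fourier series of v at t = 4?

-8

t = 4 differs from t = -4 by 1 full period(s), and the series is 8-periodic.
v is continuous at t = -4 with value -8, so the series converges to -8 there.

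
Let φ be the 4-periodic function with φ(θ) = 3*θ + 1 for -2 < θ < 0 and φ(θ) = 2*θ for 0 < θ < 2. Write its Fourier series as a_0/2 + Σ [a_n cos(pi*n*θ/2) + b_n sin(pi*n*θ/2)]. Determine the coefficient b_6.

-5/(3*pi)

b_6 = 1/2 ∫_{-2}^{2} φ(θ) sin(3*pi*θ) dθ.
Split the integral at the breakpoints.
Integrating by parts (boundary term plus one more integral), an antiderivative of (3*θ + 1) sin(3*pi*θ) is -θ*cos(3*pi*θ)/pi + sin(3*pi*θ)/(3*pi**2) - cos(3*pi*θ)/(3*pi); evaluating from -2 to 0: ∫_{-2}^{0} (3*θ + 1) sin(3*pi*θ) dθ = (-1/(3*pi)) - (5/(3*pi)) = -2/pi.
Integrating by parts (boundary term plus one more integral), an antiderivative of (2*θ) sin(3*pi*θ) is -2*θ*cos(3*pi*θ)/(3*pi) + 2*sin(3*pi*θ)/(9*pi**2); evaluating from 0 to 2: ∫_{0}^{2} (2*θ) sin(3*pi*θ) dθ = (-4/(3*pi)) - (0) = -4/(3*pi).
Summing the pieces and multiplying by (1/2) gives b_6 = -5/(3*pi).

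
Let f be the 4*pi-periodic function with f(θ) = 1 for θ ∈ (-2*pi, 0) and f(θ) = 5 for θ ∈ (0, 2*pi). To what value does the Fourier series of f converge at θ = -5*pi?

1

θ = -5*pi differs from θ = -pi by -1 full period(s), and the series is 4*pi-periodic.
f is continuous at θ = -pi with value 1, so the series converges to 1 there.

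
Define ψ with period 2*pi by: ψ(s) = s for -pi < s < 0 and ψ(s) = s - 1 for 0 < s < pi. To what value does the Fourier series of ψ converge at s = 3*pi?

-1/2

s = 3*pi differs from s = pi by 1 full period(s), and the series is 2*pi-periodic.
At s = pi the one-sided limits are ψ(pi^-) = -1 + pi and ψ(pi^+) = -pi.
By Dirichlet's theorem the series converges to their average, [(-1 + pi) + (-pi)]/2 = -1/2.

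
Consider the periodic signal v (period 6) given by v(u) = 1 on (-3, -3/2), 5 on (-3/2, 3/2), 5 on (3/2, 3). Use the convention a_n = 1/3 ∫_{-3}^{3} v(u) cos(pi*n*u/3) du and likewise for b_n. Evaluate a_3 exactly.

-4/(3*pi)

a_3 = 1/3 ∫_{-3}^{3} v(u) cos(pi*u) du.
Split the integral at the breakpoints.
Directly, an antiderivative of (1) cos(pi*u) is sin(pi*u)/pi; evaluating from -3 to -3/2: ∫_{-3}^{-3/2} (1) cos(pi*u) du = (1/pi) - (0) = 1/pi.
Directly, an antiderivative of (5) cos(pi*u) is 5*sin(pi*u)/pi; evaluating from -3/2 to 3/2: ∫_{-3/2}^{3/2} (5) cos(pi*u) du = (-5/pi) - (5/pi) = -10/pi.
Directly, an antiderivative of (5) cos(pi*u) is 5*sin(pi*u)/pi; evaluating from 3/2 to 3: ∫_{3/2}^{3} (5) cos(pi*u) du = (0) - (-5/pi) = 5/pi.
Summing the pieces and multiplying by (1/3) gives a_3 = -4/(3*pi).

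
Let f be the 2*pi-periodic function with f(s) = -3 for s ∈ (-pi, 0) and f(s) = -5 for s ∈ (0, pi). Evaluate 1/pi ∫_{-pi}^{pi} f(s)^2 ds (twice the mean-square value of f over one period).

34

1/pi ∫_{-pi}^{pi} f(s)^2 ds = 1/pi · (34*pi) = 34.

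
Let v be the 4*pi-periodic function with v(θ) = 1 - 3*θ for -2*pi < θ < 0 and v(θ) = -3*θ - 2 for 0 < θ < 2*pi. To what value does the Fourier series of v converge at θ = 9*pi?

-3*pi - 2

θ = 9*pi differs from θ = pi by 2 full period(s), and the series is 4*pi-periodic.
v is continuous at θ = pi with value -3*pi - 2, so the series converges to -3*pi - 2 there.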